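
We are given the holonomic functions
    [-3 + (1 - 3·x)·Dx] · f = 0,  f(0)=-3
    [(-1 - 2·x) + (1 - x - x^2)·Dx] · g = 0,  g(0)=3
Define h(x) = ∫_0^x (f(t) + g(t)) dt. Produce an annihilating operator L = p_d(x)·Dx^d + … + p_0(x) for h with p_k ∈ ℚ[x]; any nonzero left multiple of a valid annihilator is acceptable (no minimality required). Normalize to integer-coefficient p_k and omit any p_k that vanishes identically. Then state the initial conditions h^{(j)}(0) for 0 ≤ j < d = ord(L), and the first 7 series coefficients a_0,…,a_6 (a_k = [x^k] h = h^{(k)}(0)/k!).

L = (-6 - 36·x + 18·x^2 - 18·x^3)·Dx + (14 - 18·x - 24·x^2 + 18·x^3 - 36·x^4)·Dx^2 + (-2 + 10·x - 15·x^2 + 10·x^3 - 9·x^5)·Dx^3  (order 3).
h: a_k = 0, 0, -3, -7, -18, -228/5, -235/2, …
ICs: h(0) = 0, h′(0) = 0, h′′(0) = -6.

f: a_k = -3, -9, -27, -81, -243, -729, -2187, …
g: a_k = 3, 3, 6, 9, 15, 24, 39, …
Sum ⇒ L₀ = lclm(L_f,L_g) in ℚ(x)⟨Dx⟩.
h=∫h₀ ⇒ L = L₀·Dx.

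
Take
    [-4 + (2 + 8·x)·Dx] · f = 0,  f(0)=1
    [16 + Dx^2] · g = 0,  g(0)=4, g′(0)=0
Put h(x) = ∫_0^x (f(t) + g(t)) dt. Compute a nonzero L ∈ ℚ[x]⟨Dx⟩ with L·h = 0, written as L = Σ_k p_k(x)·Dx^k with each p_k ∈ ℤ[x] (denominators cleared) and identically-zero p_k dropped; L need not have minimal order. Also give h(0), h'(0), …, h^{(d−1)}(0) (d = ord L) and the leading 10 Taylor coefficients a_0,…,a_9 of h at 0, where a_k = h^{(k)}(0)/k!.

f: a_k = 1, 2, -2, 4, -10, 28, -84, 264, -858, 2860, …
g: a_k = 4, 0, -32, 0, 128/3, 0, -1024/45, 0, 2048/315, 0, …
Sum ⇒ L₀ = lclm(L_f,L_g) in ℚ(x)⟨Dx⟩.
h=∫₀ˣh₀: take L = L₀·Dx.
L = (-224 - 1024·x - 2048·x^2)·Dx + (48 + 704·x + 3072·x^2 + 4096·x^3)·Dx^2 + (-14 - 64·x - 128·x^2)·Dx^3 + (3 + 44·x + 192·x^2 + 256·x^3)·Dx^4  (order 4).
h: a_k = 0, 5, 1, -34/3, 1, 98/15, 14/3, -4804/315, 33, -268222/2835, …
ICs: h(0) = 0, h′(0) = 5, h′′(0) = 2, h′′′(0) = -68.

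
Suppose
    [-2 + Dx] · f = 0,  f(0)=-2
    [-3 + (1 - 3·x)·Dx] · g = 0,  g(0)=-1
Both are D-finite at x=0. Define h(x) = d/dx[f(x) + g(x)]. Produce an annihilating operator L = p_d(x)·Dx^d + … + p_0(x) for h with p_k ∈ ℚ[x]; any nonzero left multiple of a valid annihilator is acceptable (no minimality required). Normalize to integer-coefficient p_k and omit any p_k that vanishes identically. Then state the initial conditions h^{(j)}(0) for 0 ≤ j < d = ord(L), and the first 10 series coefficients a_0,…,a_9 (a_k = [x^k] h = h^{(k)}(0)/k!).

f: a_k = -2, -4, -4, -8/3, -4/3, -8/15, -8/45, -16/315, -4/315, -8/2835, …
g: a_k = -1, -3, -9, -27, -81, -243, -729, -2187, -6561, -19683, …
f+g: L₀ = lclm(L_f,L_g), ord ≤ 1+1.
h=h₀': d/dx-closure on L₀ ⇒ L.
L = (42 + 36·x) + (-25 - 12·x + 18·x^2)·Dx + (2 - 3·x - 9·x^2)·Dx^2  (order 2).
h: a_k = -7, -26, -89, -988/3, -3653/3, -65626/15, -688921/45, -16533752/315, -55801313/315, -1674039166/2835, …
ICs: h(0) = -7, h′(0) = -26.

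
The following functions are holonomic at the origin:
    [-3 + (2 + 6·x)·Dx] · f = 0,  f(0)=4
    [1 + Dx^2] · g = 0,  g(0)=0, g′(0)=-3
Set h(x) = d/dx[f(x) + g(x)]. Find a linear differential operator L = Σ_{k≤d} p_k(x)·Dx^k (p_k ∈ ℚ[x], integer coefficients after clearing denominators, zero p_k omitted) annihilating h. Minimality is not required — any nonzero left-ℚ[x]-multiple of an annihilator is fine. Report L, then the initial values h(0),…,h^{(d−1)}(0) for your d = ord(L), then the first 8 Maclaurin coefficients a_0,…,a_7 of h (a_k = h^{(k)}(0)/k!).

L = (-417 - 72·x - 108·x^2) + (-62 - 234·x - 216·x^2 - 216·x^3)·Dx + (-417 - 72·x - 108·x^2)·Dx^2 + (-62 - 234·x - 216·x^2 - 216·x^3)·Dx^3  (order 3).
h: a_k = 3, -9, 87/4, -405/8, 8497/64, -45927/128, 7577987/7680, -2814669/1024, …
ICs: h(0) = 3, h′(0) = -9, h′′(0) = 87/2.

f: a_k = 4, 6, -9/2, 27/4, -405/32, 1701/64, -15309/256, 72171/512, …
g: a_k = 0, -3, 0, 1/2, 0, -1/40, 0, 1/1680, …
f+g: L₀ = lclm(L_f,L_g), ord ≤ 1+2.
Derive L from L₀ (diff closure).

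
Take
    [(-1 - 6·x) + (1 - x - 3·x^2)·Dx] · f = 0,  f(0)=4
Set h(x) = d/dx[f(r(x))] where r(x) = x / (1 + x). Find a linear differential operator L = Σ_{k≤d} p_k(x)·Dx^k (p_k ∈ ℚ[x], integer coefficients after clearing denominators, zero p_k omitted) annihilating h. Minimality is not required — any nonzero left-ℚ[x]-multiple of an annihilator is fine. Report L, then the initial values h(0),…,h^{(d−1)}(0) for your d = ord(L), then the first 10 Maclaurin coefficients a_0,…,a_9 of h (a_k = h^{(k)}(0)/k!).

f: a_k = 4, 4, 16, 28, 76, 160, 388, 868, 2032, 4636, …
h₀=f(r): pull back L_f along r ⇒ L₀.
Differentiate: ansatz ord ≤ ord L₀ ⇒ L.
L = (6 + 18·x + 72·x^2 + 42·x^3) + (-1 - 9·x - 12·x^2 + 17·x^3 + 21·x^4)·Dx  (order 1).
h: a_k = 4, 24, 0, 144, -180, 864, -1764, 5472, -12960, 34920, …
ICs: h(0) = 4.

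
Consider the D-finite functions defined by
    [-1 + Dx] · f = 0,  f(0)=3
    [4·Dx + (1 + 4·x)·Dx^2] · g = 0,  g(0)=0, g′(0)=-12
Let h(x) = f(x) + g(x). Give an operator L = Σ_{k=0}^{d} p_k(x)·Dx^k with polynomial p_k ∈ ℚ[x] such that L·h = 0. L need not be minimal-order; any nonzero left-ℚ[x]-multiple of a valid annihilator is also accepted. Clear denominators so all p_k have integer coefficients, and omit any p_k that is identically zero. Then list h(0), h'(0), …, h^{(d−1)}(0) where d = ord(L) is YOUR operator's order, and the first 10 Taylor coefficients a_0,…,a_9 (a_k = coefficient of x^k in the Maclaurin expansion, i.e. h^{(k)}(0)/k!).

L = (-36 - 16·x)·Dx + (31 - 8·x - 16·x^2)·Dx^2 + (5 + 24·x + 16·x^2)·Dx^3  (order 3).
h: a_k = 3, -9, 51/2, -127/2, 1537/8, -4915/8, 491521/240, -11796479/1680, 330301441/13440, -10569646079/120960, …
ICs: h(0) = 3, h′(0) = -9, h′′(0) = 51.

f: a_k = 3, 3, 3/2, 1/2, 1/8, 1/40, 1/240, 1/1680, 1/13440, 1/120960, …
g: a_k = 0, -12, 24, -64, 192, -3072/5, 2048, -49152/7, 24576, -262144/3, …
h₀=f+g: left-lcm gives L₀, ord ≤ 3.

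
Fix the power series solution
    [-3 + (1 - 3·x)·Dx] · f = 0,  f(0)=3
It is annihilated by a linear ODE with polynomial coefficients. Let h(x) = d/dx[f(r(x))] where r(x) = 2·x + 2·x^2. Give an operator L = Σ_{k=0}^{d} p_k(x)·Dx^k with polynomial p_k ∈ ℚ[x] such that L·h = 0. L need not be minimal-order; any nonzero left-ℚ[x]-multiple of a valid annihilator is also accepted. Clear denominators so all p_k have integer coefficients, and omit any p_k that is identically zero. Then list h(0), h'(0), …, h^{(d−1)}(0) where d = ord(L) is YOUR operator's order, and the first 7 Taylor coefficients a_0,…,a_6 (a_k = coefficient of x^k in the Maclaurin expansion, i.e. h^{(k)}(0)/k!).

f: a_k = 3, 9, 27, 81, 243, 729, 2187, …
f∘r: x↦r, Dx↦Dx/r' in L_f ⇒ L₀.
Differentiate: ansatz ord ≤ ord L₀ ⇒ L.
L = (14 + 36·x + 36·x^2) + (-1 + 4·x + 18·x^2 + 12·x^3)·Dx  (order 1).
h: a_k = 18, 252, 2592, 23760, 204120, 1683504, 13499136, …
ICs: h(0) = 18.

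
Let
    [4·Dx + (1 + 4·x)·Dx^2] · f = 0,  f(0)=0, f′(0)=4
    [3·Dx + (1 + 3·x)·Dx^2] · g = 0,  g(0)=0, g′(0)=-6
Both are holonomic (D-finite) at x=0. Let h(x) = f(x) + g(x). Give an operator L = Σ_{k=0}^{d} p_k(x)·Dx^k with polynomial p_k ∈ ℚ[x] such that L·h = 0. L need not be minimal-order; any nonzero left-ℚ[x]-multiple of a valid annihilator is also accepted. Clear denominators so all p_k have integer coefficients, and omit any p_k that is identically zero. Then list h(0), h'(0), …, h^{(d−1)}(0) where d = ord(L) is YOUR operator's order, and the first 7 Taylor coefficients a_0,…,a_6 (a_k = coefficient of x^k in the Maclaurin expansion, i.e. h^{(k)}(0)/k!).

f: a_k = 0, 4, -8, 64/3, -64, 1024/5, -2048/3, …
g: a_k = 0, -6, 9, -18, 81/2, -486/5, 243, …
Sum ⇒ L₀ = lclm(L_f,L_g) in ℚ(x)⟨Dx⟩.
L = 24·Dx + (14 + 48·x)·Dx^2 + (1 + 7·x + 12·x^2)·Dx^3  (order 3).
h: a_k = 0, -2, 1, 10/3, -47/2, 538/5, -1319/3, …
ICs: h(0) = 0, h′(0) = -2, h′′(0) = 2.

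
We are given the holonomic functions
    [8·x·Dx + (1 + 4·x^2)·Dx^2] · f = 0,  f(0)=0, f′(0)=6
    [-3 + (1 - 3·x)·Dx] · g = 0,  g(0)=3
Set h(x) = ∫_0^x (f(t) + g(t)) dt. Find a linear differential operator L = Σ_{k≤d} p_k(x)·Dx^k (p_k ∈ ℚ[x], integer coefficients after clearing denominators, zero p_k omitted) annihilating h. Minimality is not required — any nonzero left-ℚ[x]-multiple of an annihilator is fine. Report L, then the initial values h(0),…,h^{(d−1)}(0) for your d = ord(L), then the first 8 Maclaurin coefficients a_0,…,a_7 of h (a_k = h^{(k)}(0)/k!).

f: a_k = 0, 6, 0, -8, 0, 96/5, 0, -384/7, …
g: a_k = 3, 9, 27, 81, 243, 729, 2187, 6561, …
Sum ⇒ L₀ = lclm(L_f,L_g) in ℚ(x)⟨Dx⟩.
h=∫₀ˣh₀: take L = L₀·Dx.
L = (24 - 288·x - 288·x^2)·Dx^2 + (-31 + 24·x - 204·x^2 - 288·x^3)·Dx^3 + (3 - 5·x - 20·x^3 - 48·x^4)·Dx^4  (order 4).
h: a_k = 0, 3, 15/2, 9, 73/4, 243/5, 1247/10, 2187/7, …
ICs: h(0) = 0, h′(0) = 3, h′′(0) = 15, h′′′(0) = 54.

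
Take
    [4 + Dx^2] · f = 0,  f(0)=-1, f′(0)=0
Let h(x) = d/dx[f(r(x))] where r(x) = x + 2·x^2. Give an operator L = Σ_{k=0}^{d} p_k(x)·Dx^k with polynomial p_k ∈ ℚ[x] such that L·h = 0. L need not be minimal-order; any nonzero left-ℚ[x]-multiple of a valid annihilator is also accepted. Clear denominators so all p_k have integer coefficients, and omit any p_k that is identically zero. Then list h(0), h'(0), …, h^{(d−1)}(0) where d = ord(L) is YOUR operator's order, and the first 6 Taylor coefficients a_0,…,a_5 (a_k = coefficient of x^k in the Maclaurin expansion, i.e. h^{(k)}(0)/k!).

L = (52 + 64·x + 384·x^2 + 1024·x^3 + 1024·x^4) + (-12 - 48·x)·Dx + (1 + 8·x + 16·x^2)·Dx^2  (order 2).
h: a_k = 0, 4, 24, 88/3, -80/3, -1432/15, …
ICs: h(0) = 0, h′(0) = 4.

f: a_k = -1, 0, 2, 0, -2/3, 0, …
Change of var in L_f (x↦r) gives L₀.
h₀' ⇒ L via d/dx closure of L₀.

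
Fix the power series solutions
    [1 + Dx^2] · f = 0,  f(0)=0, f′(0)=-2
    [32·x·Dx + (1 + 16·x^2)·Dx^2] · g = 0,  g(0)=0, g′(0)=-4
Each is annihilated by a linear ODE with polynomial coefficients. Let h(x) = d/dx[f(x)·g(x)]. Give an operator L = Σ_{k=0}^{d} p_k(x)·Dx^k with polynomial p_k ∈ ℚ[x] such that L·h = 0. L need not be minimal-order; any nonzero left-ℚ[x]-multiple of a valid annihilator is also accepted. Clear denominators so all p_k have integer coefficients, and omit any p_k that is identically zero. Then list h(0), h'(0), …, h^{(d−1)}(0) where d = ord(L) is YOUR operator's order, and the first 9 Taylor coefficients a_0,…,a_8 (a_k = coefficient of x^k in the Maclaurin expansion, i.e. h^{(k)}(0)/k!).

f: a_k = 0, -2, 0, 1/3, 0, -1/60, 0, 1/2520, 0, …
g: a_k = 0, -4, 0, 64/3, 0, -1024/5, 0, 16384/7, 0, …
Sym-product of L_f,L_g gives L₀ (≤ ord 4).
Derive L from L₀ (diff closure).
L = (209105 + 6893664·x^2 + 261353216·x^4 + 52248576·x^6 - 2162688·x^8 - 60817408·x^10 + 16777216·x^12) + (108608·x + 9933824·x^3 + 133857280·x^5 + 44564480·x^7 + 20971520·x^9 + 67108864·x^11)·Dx + (210210 + 6980800·x^2 + 263314944·x^4 + 66224128·x^6 + 4063232·x^8 - 54525952·x^10 + 33554432·x^12)·Dx^2 + (108608·x + 9933824·x^3 + 133857280·x^5 + 44564480·x^7 + 20971520·x^9 + 67108864·x^11)·Dx^3 + (1105 + 87136·x^2 + 1961728·x^4 + 13975552·x^6 + 6225920·x^8 + 6291456·x^10 + 16777216·x^12)·Dx^4  (order 4).
h: a_k = 0, 16, 0, -176, 0, 7502/3, 0, -569972/15, 0, …
ICs: h(0) = 0, h′(0) = 16, h′′(0) = 0, h′′′(0) = -1056.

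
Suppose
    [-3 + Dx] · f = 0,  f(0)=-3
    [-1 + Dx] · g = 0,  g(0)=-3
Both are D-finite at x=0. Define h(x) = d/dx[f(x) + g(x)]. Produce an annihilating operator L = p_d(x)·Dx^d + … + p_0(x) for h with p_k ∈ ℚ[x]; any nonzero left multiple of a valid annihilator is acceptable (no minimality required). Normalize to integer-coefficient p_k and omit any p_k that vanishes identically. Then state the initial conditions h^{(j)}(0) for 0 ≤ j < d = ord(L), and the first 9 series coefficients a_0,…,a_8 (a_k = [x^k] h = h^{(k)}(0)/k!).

L = 3 - 4·Dx + Dx^2  (order 2).
h: a_k = -12, -30, -42, -41, -61/2, -73/4, -547/60, -3281/840, -703/480, …
ICs: h(0) = -12, h′(0) = -30.

f: a_k = -3, -9, -27/2, -27/2, -81/8, -243/40, -243/80, -729/560, -2187/4480, …
g: a_k = -3, -3, -3/2, -1/2, -1/8, -1/40, -1/240, -1/1680, -1/13440, …
h₀=f+g: left-lcm gives L₀, ord ≤ 2.
h=h₀': d/dx-closure on L₀ ⇒ L.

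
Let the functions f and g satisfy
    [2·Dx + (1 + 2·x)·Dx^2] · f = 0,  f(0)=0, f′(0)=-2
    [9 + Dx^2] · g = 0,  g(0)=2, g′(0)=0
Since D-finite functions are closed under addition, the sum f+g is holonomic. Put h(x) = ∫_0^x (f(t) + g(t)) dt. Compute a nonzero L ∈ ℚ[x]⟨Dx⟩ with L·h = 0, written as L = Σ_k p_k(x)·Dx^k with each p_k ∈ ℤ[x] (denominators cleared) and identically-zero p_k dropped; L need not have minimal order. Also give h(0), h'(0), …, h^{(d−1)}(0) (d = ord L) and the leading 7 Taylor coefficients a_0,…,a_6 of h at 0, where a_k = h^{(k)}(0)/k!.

f: a_k = 0, -2, 2, -8/3, 4, -32/5, 32/3, …
g: a_k = 2, 0, -9, 0, 27/4, 0, -81/40, …
Weyl lclm of L_f,L_g ⇒ L₀ (ord ≤ 4).
h=∫₀ˣh₀: take L = L₀·Dx.
L = (594 + 648·x + 648·x^2)·Dx^2 + (153 + 630·x + 972·x^2 + 648·x^3)·Dx^3 + (66 + 72·x + 72·x^2)·Dx^4 + (17 + 70·x + 108·x^2 + 72·x^3)·Dx^5  (order 5).
h: a_k = 0, 2, -1, -7/3, -2/3, 43/20, -16/15, …
ICs: h(0) = 0, h′(0) = 2, h′′(0) = -2, h′′′(0) = -14, h′′′′(0) = -16.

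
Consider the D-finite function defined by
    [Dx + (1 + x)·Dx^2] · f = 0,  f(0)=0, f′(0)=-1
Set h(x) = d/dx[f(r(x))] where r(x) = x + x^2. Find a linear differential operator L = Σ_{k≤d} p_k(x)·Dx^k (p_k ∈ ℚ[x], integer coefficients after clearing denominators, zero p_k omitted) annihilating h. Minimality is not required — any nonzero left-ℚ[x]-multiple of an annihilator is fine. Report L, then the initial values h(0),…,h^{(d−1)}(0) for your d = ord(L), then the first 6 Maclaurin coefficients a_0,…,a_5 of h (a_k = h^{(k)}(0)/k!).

L = (-1 + 2·x + 2·x^2) + (1 + 3·x + 3·x^2 + 2·x^3)·Dx  (order 1).
h: a_k = -1, -1, 2, -1, -1, 2, …
ICs: h(0) = -1.

f: a_k = 0, -1, 1/2, -1/3, 1/4, -1/5, …
f∘r: x↦r, Dx↦Dx/r' in L_f ⇒ L₀.
Derive L from L₀ (diff closure).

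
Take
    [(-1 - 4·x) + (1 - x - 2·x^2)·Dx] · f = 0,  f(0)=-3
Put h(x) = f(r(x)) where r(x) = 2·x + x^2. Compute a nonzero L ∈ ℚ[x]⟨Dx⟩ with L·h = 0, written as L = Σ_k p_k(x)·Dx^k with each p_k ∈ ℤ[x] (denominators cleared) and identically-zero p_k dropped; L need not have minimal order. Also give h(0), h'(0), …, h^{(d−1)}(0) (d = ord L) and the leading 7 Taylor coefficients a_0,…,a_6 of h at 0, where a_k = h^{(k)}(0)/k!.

L = (2 + 16·x + 8·x^2) + (-1 + 3·x + 6·x^2 + 2·x^3)·Dx  (order 1).
h: a_k = -3, -6, -39, -156, -717, -3162, -14103, …
ICs: h(0) = -3.

f: a_k = -3, -3, -9, -15, -33, -63, -129, …
Change of var in L_f (x↦r) gives L₀.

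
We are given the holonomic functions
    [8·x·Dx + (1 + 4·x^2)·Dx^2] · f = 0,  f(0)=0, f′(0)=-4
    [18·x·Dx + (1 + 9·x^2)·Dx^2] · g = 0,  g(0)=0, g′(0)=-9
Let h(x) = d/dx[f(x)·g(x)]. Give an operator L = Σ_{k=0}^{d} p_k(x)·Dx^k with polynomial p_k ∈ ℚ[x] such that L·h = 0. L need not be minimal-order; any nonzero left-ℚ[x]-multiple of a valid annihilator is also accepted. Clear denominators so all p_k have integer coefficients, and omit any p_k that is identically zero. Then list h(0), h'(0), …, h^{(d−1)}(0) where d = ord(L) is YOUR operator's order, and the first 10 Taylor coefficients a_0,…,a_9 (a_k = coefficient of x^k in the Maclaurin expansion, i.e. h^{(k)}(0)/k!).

L = (-864·x - 18720·x^3 - 82944·x^5 + 134784·x^7 + 1119744·x^9) + (-52 - 3036·x^2 - 33696·x^4 - 72576·x^6 + 471744·x^8 + 1679616·x^10)·Dx + (-104·x - 2072·x^3 - 11232·x^5 + 13968·x^7 + 269568·x^9 + 559872·x^11)·Dx^2 + (-1 - 26·x^2 - 205·x^4 + 7380·x^8 + 33696·x^10 + 46656·x^12)·Dx^3  (order 3).
h: a_k = 0, 72, 0, -624, 0, 25272/5, 0, -1456416/35, 0, 12292184/35, …
ICs: h(0) = 0, h′(0) = 72, h′′(0) = 0.

f: a_k = 0, -4, 0, 16/3, 0, -64/5, 0, 256/7, 0, -1024/9, …
g: a_k = 0, -9, 0, 27, 0, -729/5, 0, 6561/7, 0, -6561, …
Product ⇒ symmetric product L₀, ord ≤ 4.
h₀' ⇒ L via d/dx closure of L₀.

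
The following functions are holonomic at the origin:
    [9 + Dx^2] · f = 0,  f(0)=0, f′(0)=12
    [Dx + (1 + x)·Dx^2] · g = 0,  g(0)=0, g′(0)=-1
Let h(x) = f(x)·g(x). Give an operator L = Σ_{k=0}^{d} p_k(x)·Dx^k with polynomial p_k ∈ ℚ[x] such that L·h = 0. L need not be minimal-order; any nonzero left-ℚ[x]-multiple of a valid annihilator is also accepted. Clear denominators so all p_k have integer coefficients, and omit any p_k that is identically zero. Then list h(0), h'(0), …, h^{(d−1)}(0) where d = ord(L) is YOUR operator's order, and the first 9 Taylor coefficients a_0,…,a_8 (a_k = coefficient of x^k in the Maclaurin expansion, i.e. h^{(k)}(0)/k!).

L = (2493 + 10854·x + 17091·x^2 + 11664·x^3 + 2916·x^4) + (612 + 1908·x + 1944·x^2 + 648·x^3)·Dx + (592 + 2484·x + 3834·x^2 + 2592·x^3 + 648·x^4)·Dx^2 + (68 + 212·x + 216·x^2 + 72·x^3)·Dx^3 + (35 + 142·x + 215·x^2 + 144·x^3 + 36·x^4)·Dx^4  (order 4).
h: a_k = 0, 0, -12, 6, 14, -6, -9/2, 31/20, 129/140, …
ICs: h(0) = 0, h′(0) = 0, h′′(0) = -24, h′′′(0) = 36.

f: a_k = 0, 12, 0, -18, 0, 81/10, 0, -243/140, 0, …
g: a_k = 0, -1, 1/2, -1/3, 1/4, -1/5, 1/6, -1/7, 1/8, …
Sym-product of L_f,L_g gives L₀ (≤ ord 4).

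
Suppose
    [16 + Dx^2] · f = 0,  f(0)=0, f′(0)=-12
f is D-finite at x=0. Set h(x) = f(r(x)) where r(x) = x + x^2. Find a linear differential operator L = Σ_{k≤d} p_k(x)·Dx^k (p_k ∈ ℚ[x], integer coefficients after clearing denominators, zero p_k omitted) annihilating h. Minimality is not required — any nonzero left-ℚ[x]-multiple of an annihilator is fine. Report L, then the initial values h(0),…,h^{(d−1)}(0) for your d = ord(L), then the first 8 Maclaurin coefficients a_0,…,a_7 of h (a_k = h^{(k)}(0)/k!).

f: a_k = 0, -12, 0, 32, 0, -128/5, 0, 1024/105, …
L₀ from L_f via x↦r, Dx↦r'^{-1}Dx.
L = (16 + 96·x + 192·x^2 + 128·x^3) - 2·Dx + (1 + 2·x)·Dx^2  (order 2).
h: a_k = 0, -12, -12, 32, 96, 352/5, -96, -25856/105, …
ICs: h(0) = 0, h′(0) = -12.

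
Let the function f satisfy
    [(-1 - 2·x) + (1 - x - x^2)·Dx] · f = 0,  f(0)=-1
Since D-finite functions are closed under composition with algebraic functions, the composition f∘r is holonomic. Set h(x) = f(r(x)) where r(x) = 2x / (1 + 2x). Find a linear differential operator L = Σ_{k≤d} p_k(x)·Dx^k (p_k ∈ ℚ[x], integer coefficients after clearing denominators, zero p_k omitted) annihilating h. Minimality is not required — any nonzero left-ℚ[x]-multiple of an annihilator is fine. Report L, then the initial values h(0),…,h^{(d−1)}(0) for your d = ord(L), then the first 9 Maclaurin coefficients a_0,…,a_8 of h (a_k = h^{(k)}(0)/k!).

f: a_k = -1, -1, -2, -3, -5, -8, -13, -21, -34, …
L₀ from L_f via x↦r, Dx↦r'^{-1}Dx.
L = (2 + 12·x) + (-1 - 4·x + 8·x^3)·Dx  (order 1).
h: a_k = -1, -2, -4, 0, -16, 32, -128, 384, -1280, …
ICs: h(0) = -1.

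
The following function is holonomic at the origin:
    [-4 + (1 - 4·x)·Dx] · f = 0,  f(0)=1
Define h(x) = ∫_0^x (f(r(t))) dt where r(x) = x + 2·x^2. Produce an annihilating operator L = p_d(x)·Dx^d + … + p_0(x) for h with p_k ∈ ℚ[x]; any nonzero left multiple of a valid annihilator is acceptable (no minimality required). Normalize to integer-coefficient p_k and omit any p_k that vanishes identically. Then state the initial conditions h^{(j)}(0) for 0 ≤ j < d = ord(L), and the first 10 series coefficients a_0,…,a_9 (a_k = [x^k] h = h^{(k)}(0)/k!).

L = (4 + 16·x)·Dx + (-1 + 4·x + 8·x^2)·Dx^2  (order 2).
h: a_k = 0, 1, 2, 8, 32, 704/5, 640, 20992/7, 14336, 69632, …
ICs: h(0) = 0, h′(0) = 1.

f: a_k = 1, 4, 16, 64, 256, 1024, 4096, 16384, 65536, 262144, …
f∘r: x↦r, Dx↦Dx/r' in L_f ⇒ L₀.
h=∫h₀ ⇒ L = L₀·Dx.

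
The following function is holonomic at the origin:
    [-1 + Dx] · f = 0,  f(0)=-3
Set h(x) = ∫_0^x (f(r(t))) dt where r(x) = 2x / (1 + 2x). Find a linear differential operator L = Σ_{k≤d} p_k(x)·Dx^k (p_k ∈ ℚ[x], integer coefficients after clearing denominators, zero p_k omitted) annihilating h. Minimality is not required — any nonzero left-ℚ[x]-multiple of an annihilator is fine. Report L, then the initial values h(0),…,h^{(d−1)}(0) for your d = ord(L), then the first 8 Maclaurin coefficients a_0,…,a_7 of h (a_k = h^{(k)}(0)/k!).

f: a_k = -3, -3, -3/2, -1/2, -1/8, -1/40, -1/240, -1/1680, …
h₀=f(r): pull back L_f along r ⇒ L₀.
h=∫₀ˣh₀: take L = L₀·Dx.
L = -2·Dx + (1 + 4·x + 4·x^2)·Dx^2  (order 2).
h: a_k = 0, -3, -3, 2, -1, -2/5, 38/15, -604/105, …
ICs: h(0) = 0, h′(0) = -3.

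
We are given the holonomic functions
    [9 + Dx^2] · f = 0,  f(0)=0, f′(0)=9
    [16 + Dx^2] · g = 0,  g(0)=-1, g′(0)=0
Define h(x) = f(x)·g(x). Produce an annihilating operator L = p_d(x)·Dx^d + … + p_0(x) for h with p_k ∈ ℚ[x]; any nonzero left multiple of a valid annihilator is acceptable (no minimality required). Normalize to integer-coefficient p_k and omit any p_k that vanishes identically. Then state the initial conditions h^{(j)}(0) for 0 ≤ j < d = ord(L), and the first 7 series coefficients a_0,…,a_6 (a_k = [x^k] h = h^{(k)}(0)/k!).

f: a_k = 0, 9, 0, -27/2, 0, 243/40, 0, …
g: a_k = -1, 0, 8, 0, -32/3, 0, 256/45, …
L₀ := L_f ⊗_s L_g (sym. prod.), ord ≤ 4.
L = 49 + 50·Dx^2 + Dx^4  (order 4).
h: a_k = 0, -9, 0, 171/2, 0, -8403/40, 0, …
ICs: h(0) = 0, h′(0) = -9, h′′(0) = 0, h′′′(0) = 513.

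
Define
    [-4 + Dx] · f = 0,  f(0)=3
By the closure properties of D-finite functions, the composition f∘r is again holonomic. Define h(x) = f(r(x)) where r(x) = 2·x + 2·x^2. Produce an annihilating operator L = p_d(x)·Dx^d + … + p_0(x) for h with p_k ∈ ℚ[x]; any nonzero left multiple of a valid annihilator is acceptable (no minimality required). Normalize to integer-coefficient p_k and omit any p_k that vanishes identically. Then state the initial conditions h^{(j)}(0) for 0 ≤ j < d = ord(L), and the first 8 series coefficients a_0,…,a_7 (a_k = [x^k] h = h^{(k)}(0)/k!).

L = (-8 - 16·x) + Dx  (order 1).
h: a_k = 3, 24, 120, 448, 1376, 18176/5, 127744/15, 378880/21, …
ICs: h(0) = 3.

f: a_k = 3, 12, 24, 32, 32, 128/5, 256/15, 1024/105, …
L₀ from L_f via x↦r, Dx↦r'^{-1}Dx.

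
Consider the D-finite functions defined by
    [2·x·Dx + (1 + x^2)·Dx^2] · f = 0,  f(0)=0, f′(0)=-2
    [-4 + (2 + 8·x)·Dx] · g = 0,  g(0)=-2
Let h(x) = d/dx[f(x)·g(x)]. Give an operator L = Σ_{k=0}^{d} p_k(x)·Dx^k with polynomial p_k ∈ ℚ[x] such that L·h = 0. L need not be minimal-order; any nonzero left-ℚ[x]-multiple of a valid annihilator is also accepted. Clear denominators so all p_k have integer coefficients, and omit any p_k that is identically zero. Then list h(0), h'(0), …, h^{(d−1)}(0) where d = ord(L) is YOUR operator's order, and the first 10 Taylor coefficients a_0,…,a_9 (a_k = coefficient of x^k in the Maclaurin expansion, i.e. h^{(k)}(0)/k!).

f: a_k = 0, -2, 0, 2/3, 0, -2/5, 0, 2/7, 0, -2/9, …
g: a_k = -2, -4, 4, -8, 20, -56, 168, -528, 1716, -5720, …
Product ⇒ symmetric product L₀, ord ≤ 2.
h₀' ⇒ L via d/dx closure of L₀.
L = (-10 + 40·x + 98·x^2 - 24·x^3 - 12·x^4) + (13 + 66·x + 117·x^2 + 226·x^3 - 84·x^4 - 48·x^5)·Dx + (3 + 23·x + 42·x^2 - x^3 + 23·x^4 - 24·x^5 - 16·x^6)·Dx^2  (order 2).
h: a_k = 4, 16, -28, 160/3, -548/3, 3248/5, -34108/15, 857408/105, -209564/7, 6998672/63, …
ICs: h(0) = 4, h′(0) = 16.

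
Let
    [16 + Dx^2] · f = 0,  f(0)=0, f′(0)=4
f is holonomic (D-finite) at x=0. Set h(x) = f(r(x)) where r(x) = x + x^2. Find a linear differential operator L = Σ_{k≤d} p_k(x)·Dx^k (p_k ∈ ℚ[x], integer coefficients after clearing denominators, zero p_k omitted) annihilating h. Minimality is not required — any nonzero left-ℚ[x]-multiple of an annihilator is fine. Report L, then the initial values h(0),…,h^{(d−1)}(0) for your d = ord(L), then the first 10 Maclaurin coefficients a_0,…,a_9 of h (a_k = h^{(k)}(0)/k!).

L = (16 + 96·x + 192·x^2 + 128·x^3) - 2·Dx + (1 + 2·x)·Dx^2  (order 2).
h: a_k = 0, 4, 4, -32/3, -32, -352/15, 32, 25856/315, 2816/45, -70528/2835, …
ICs: h(0) = 0, h′(0) = 4.

f: a_k = 0, 4, 0, -32/3, 0, 128/15, 0, -1024/315, 0, 2048/2835, …
h₀=f(r): pull back L_f along r ⇒ L₀.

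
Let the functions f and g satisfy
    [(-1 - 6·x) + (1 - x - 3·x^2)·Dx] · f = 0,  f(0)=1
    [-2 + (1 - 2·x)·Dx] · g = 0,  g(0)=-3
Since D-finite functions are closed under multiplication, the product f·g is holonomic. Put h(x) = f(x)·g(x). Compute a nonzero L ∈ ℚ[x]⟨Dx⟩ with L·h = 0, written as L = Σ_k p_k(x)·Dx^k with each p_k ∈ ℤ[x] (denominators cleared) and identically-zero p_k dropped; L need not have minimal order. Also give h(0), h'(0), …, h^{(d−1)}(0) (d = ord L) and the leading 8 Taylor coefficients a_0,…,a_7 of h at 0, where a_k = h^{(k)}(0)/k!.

L = (-3 - 2·x + 18·x^2) + (1 - 3·x - x^2 + 6·x^3)·Dx  (order 1).
h: a_k = -3, -9, -30, -81, -219, -558, -1407, -3465, …
ICs: h(0) = -3.

f: a_k = 1, 1, 4, 7, 19, 40, 97, 217, …
g: a_k = -3, -6, -12, -24, -48, -96, -192, -384, …
Product ⇒ symmetric product L₀, ord ≤ 1.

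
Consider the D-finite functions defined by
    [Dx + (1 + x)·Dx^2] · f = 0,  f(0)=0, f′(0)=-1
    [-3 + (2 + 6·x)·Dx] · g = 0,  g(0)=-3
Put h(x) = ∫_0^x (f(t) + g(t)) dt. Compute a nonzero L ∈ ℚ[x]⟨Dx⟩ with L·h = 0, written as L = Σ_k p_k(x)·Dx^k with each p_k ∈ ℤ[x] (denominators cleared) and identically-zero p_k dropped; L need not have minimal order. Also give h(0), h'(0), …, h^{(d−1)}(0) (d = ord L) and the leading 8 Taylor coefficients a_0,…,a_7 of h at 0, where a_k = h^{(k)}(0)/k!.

f: a_k = 0, -1, 1/2, -1/3, 1/4, -1/5, 1/6, -1/7, …
g: a_k = -3, -9/2, 27/8, -81/16, 1215/128, -5103/256, 45927/1024, -216513/2048, …
Sum ⇒ L₀ = lclm(L_f,L_g) in ℚ(x)⟨Dx⟩.
h=∫₀ˣh₀: take L = L₀·Dx.
L = (-15 + 9·x)·Dx^2 + (-19 - 6·x + 45·x^2)·Dx^3 + (-2 - 2·x + 18·x^2 + 18·x^3)·Dx^4  (order 4).
h: a_k = 0, -3, -11/4, 31/24, -259/192, 1247/640, -25771/7680, 138293/21504, …
ICs: h(0) = 0, h′(0) = -3, h′′(0) = -11/2, h′′′(0) = 31/4.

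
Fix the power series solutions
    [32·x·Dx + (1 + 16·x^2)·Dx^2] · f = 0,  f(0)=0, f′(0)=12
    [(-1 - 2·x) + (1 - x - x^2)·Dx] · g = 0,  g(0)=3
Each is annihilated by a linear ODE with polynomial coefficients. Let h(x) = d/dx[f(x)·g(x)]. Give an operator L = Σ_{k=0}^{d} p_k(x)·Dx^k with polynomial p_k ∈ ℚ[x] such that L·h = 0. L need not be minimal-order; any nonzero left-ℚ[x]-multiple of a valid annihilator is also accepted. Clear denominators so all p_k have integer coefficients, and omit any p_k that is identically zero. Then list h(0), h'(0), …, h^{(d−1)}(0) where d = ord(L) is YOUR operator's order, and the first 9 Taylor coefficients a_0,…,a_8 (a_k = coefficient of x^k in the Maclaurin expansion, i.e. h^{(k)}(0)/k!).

L = (-58 + 3360·x^2 + 6144·x^3 + 9216·x^4) + (19 + 70·x - 528·x^2 + 352·x^3 + 6144·x^4 + 6144·x^5)·Dx + (-1 - 15·x - 47·x^2 - 176·x^3 - 448·x^4 + 1024·x^5 + 768·x^6)·Dx^2  (order 2).
h: a_k = 36, 72, -360, -336, 8196, 46656/5, -625476/5, -4568352/35, 14361336/7, …
ICs: h(0) = 36, h′(0) = 72.

f: a_k = 0, 12, 0, -64, 0, 3072/5, 0, -49152/7, 0, …
g: a_k = 3, 3, 6, 9, 15, 24, 39, 63, 102, …
L₀ := L_f ⊗_s L_g (sym. prod.), ord ≤ 2.
Derive L from L₀ (diff closure).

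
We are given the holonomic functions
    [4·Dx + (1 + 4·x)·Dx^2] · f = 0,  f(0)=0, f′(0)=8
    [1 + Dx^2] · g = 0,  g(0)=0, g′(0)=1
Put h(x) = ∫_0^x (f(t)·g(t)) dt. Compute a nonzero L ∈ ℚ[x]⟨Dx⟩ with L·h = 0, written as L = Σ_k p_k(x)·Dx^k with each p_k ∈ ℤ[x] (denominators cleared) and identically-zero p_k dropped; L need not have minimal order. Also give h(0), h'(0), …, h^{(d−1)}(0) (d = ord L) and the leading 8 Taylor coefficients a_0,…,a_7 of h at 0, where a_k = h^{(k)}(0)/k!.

f: a_k = 0, 8, -16, 128/3, -128, 2048/5, -4096/3, 32768/7, …
g: a_k = 0, 1, 0, -1/6, 0, 1/120, 0, -1/5040, …
h₀=f·g: eliminate ⇒ L₀, order ≤ 2·2.
h=∫₀ˣh₀: take L = L₀·Dx.
L = (-147 - 144·x - 224·x^2 + 256·x^3 + 256·x^4)·Dx + (-56 - 160·x + 384·x^2 + 512·x^3)·Dx^2 + (-150 - 160·x - 192·x^2 + 512·x^3 + 512·x^4)·Dx^3 + (-56 - 160·x + 384·x^2 + 512·x^3)·Dx^4 + (-3 - 16·x + 32·x^2 + 256·x^3 + 256·x^4)·Dx^5  (order 5).
h: a_k = 0, 0, 0, 8/3, -4, 124/15, -188/9, 3623/63, …
ICs: h(0) = 0, h′(0) = 0, h′′(0) = 0, h′′′(0) = 16, h′′′′(0) = -96.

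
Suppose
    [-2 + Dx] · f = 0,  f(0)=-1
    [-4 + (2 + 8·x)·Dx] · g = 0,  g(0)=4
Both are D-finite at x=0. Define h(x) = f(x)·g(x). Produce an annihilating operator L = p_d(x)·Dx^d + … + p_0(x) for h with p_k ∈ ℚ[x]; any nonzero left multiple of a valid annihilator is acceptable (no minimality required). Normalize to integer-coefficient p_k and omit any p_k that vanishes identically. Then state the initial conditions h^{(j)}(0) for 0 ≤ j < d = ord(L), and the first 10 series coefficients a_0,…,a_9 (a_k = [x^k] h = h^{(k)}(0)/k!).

L = (-4 - 8·x) + (1 + 4·x)·Dx  (order 1).
h: a_k = -4, -16, -16, -64/3, 32/3, -896/15, 7808/45, -177664/315, 587648/315, -17875456/2835, …
ICs: h(0) = -4.

f: a_k = -1, -2, -2, -4/3, -2/3, -4/15, -4/45, -8/315, -2/315, -4/2835, …
g: a_k = 4, 8, -8, 16, -40, 112, -336, 1056, -3432, 11440, …
L₀ := L_f ⊗_s L_g (sym. prod.), ord ≤ 1.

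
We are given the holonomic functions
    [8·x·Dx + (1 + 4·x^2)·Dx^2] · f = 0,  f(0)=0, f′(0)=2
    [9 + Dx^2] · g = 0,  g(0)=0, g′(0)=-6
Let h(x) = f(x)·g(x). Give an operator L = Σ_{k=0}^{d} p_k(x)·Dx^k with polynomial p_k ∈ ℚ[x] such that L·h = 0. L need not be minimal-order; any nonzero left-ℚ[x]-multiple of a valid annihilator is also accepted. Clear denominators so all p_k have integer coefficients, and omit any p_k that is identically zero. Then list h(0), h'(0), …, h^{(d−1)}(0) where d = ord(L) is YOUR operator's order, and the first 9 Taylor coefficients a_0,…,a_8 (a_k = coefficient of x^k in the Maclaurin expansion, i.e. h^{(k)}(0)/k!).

L = (2925 + 31536·x^2 + 95904·x^4 + 186624·x^6 + 186624·x^8) + (2448·x + 20160·x^3 + 62208·x^5 + 82944·x^7)·Dx + (442 + 5088·x^2 + 19008·x^4 + 41472·x^6 + 41472·x^8)·Dx^2 + (272·x + 2240·x^3 + 6912·x^5 + 9216·x^7)·Dx^3 + (13 + 176·x^2 + 928·x^4 + 2304·x^6 + 2304·x^8)·Dx^4  (order 4).
h: a_k = 0, 0, -12, 0, 34, 0, -141/2, 0, 3597/20, …
ICs: h(0) = 0, h′(0) = 0, h′′(0) = -24, h′′′(0) = 0.

f: a_k = 0, 2, 0, -8/3, 0, 32/5, 0, -128/7, 0, …
g: a_k = 0, -6, 0, 9, 0, -81/20, 0, 243/280, 0, …
Sym-product of L_f,L_g gives L₀ (≤ ord 4).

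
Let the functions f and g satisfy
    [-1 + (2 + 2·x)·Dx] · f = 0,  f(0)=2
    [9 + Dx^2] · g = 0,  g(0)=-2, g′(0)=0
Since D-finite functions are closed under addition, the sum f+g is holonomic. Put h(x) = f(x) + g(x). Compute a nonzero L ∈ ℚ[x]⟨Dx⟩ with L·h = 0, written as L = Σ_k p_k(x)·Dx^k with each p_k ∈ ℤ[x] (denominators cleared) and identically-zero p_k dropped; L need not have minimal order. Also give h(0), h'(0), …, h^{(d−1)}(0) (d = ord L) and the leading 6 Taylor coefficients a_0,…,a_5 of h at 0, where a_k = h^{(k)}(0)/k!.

L = (-351 - 648·x - 324·x^2) + (630 + 1926·x + 1944·x^2 + 648·x^3)·Dx + (-39 - 72·x - 36·x^2)·Dx^2 + (70 + 214·x + 216·x^2 + 72·x^3)·Dx^3  (order 3).
h: a_k = 0, 1, 35/4, 1/8, -437/64, 7/128, …
ICs: h(0) = 0, h′(0) = 1, h′′(0) = 35/2.

f: a_k = 2, 1, -1/4, 1/8, -5/64, 7/128, …
g: a_k = -2, 0, 9, 0, -27/4, 0, …
h₀=f+g: left-lcm gives L₀, ord ≤ 3.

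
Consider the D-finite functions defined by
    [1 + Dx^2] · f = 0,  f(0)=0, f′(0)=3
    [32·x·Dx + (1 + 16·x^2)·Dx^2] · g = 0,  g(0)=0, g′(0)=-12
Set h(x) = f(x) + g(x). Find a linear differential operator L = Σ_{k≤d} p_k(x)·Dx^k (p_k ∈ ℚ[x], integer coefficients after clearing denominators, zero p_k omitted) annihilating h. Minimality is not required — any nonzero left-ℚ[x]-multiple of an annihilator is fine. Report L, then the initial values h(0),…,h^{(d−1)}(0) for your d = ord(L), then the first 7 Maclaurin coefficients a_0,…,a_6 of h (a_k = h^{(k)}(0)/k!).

L = (-6112·x + 99328·x^3 + 8192·x^5)·Dx + (-31 + 1072·x^2 + 25344·x^4 + 4096·x^6)·Dx^2 + (-6112·x + 99328·x^3 + 8192·x^5)·Dx^3 + (-31 + 1072·x^2 + 25344·x^4 + 4096·x^6)·Dx^4  (order 4).
h: a_k = 0, -9, 0, 127/2, 0, -4915/8, 0, …
ICs: h(0) = 0, h′(0) = -9, h′′(0) = 0, h′′′(0) = 381.

f: a_k = 0, 3, 0, -1/2, 0, 1/40, 0, …
g: a_k = 0, -12, 0, 64, 0, -3072/5, 0, …
f+g: L₀ = lclm(L_f,L_g), ord ≤ 2+2.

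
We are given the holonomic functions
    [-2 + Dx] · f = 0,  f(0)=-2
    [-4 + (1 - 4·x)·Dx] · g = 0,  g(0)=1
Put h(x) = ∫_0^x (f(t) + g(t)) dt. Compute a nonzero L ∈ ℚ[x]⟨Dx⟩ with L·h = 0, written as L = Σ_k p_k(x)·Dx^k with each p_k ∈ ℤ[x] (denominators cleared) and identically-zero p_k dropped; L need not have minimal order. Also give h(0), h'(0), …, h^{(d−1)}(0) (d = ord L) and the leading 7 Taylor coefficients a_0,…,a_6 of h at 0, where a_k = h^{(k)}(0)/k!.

f: a_k = -2, -4, -4, -8/3, -4/3, -8/15, -8/45, …
g: a_k = 1, 4, 16, 64, 256, 1024, 4096, …
L₀ := lclm(L_f,L_g); ord L₀ ≤ 1+1.
∫: right-multiply L₀ by Dx.
L = (24 + 32·x)·Dx + (-14 - 16·x + 32·x^2)·Dx^2 + (1 - 16·x^2)·Dx^3  (order 3).
h: a_k = 0, -1, 0, 4, 46/3, 764/15, 7676/45, …
ICs: h(0) = 0, h′(0) = -1, h′′(0) = 0.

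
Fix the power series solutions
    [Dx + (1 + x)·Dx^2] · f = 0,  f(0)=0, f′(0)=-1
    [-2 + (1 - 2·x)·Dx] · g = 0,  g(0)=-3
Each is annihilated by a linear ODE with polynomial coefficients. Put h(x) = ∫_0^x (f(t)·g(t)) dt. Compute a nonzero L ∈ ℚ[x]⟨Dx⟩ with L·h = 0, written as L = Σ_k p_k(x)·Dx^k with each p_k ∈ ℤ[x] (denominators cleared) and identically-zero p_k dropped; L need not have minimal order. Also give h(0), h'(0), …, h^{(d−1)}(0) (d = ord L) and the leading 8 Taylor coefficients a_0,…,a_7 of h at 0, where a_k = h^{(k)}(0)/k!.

f: a_k = 0, -1, 1/2, -1/3, 1/4, -1/5, 1/6, -1/7, …
g: a_k = -3, -6, -12, -24, -48, -96, -192, -384, …
f·g: L₀ = L_f ⊗_s L_g, ord ≤ 2·1.
∫: right-multiply L₀ by Dx.
L = 2·Dx + (3 + 6·x)·Dx^2 + (-1 + x + 2·x^2)·Dx^3  (order 3).
h: a_k = 0, 0, 3/2, 3/2, 5/2, 77/20, 391/60, 111/10, …
ICs: h(0) = 0, h′(0) = 0, h′′(0) = 3.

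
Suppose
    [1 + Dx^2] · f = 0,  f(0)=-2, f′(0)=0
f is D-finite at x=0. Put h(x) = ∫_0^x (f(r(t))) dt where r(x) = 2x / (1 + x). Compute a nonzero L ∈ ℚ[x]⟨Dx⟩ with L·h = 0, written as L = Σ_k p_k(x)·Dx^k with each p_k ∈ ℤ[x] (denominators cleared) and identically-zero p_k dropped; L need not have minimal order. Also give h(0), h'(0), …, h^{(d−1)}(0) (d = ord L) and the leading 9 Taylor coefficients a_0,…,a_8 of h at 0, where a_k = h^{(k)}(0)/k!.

L = 4·Dx + (2 + 6·x + 6·x^2 + 2·x^3)·Dx^2 + (1 + 4·x + 6·x^2 + 4·x^3 + x^4)·Dx^3  (order 3).
h: a_k = 0, -2, 0, 4/3, -2, 32/15, -16/9, 44/45, 1/5, …
ICs: h(0) = 0, h′(0) = -2, h′′(0) = 0.

f: a_k = -2, 0, 1, 0, -1/12, 0, 1/360, 0, -1/20160, …
Change of var in L_f (x↦r) gives L₀.
Integrate: L := L₀·Dx.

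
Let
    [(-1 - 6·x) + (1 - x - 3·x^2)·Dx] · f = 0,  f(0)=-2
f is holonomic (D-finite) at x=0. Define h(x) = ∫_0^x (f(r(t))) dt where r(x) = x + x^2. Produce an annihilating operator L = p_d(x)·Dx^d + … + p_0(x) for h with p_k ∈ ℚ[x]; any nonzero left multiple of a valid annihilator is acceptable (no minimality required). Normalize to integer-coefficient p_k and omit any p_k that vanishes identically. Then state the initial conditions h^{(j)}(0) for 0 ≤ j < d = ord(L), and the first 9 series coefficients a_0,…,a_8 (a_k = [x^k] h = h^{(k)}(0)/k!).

f: a_k = -2, -2, -8, -14, -38, -80, -194, -434, -1016, …
h₀=f(r): pull back L_f along r ⇒ L₀.
h=∫h₀ ⇒ L = L₀·Dx.
L = (1 + 8·x + 18·x^2 + 12·x^3)·Dx + (-1 + x + 4·x^2 + 6·x^3 + 3·x^4)·Dx^2  (order 2).
h: a_k = 0, -2, -1, -10/3, -15/2, -88/5, -137/3, -836/7, -1275/4, …
ICs: h(0) = 0, h′(0) = -2.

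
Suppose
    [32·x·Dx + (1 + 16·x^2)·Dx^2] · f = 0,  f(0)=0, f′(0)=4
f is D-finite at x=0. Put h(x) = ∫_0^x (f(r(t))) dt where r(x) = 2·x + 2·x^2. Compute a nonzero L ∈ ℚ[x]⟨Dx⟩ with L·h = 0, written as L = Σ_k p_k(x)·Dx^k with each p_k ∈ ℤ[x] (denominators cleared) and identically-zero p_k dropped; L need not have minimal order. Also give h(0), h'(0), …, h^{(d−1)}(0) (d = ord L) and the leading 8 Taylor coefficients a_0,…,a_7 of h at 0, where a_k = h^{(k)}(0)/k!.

L = (-2 + 128·x + 512·x^2 + 768·x^3 + 384·x^4)·Dx^2 + (1 + 2·x + 64·x^2 + 256·x^3 + 320·x^4 + 128·x^5)·Dx^3  (order 3).
h: a_k = 0, 0, 4, 8/3, -128/3, -512/5, 15104/15, 97792/21, …
ICs: h(0) = 0, h′(0) = 0, h′′(0) = 8.

f: a_k = 0, 4, 0, -64/3, 0, 1024/5, 0, -16384/7, …
f∘r: x↦r, Dx↦Dx/r' in L_f ⇒ L₀.
h=∫₀ˣh₀: take L = L₀·Dx.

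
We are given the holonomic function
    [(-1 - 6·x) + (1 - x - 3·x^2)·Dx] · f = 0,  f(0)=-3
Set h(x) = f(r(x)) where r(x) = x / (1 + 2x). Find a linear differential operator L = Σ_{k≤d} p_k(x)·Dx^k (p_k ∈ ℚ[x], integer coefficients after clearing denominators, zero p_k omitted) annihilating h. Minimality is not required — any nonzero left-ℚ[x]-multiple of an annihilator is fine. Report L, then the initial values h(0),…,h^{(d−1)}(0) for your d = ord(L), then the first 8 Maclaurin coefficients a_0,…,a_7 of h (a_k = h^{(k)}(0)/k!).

L = (1 + 8·x) + (-1 - 5·x - 5·x^2 + 2·x^3)·Dx  (order 1).
h: a_k = -3, -3, -6, 15, -51, 168, -555, 1833, …
ICs: h(0) = -3.

f: a_k = -3, -3, -12, -21, -57, -120, -291, -651, …
f∘r: x↦r, Dx↦Dx/r' in L_f ⇒ L₀.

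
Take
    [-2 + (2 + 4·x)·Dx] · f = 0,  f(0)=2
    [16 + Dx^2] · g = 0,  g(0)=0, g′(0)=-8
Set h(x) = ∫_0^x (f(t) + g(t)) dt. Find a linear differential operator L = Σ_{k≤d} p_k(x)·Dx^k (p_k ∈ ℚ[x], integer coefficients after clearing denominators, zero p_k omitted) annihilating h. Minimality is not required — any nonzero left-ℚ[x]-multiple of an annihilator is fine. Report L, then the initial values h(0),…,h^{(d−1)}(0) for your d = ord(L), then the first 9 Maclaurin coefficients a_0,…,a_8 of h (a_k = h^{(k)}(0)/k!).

f: a_k = 2, 2, -1, 1, -5/4, 7/4, -21/8, 33/8, -429/64, …
g: a_k = 0, -8, 0, 64/3, 0, -256/15, 0, 2048/315, 0, …
Sum ⇒ L₀ = lclm(L_f,L_g) in ℚ(x)⟨Dx⟩.
Integrate: L := L₀·Dx.
L = (-304 - 1024·x - 1024·x^2)·Dx + (240 + 1504·x + 3072·x^2 + 2048·x^3)·Dx^2 + (-19 - 64·x - 64·x^2)·Dx^3 + (15 + 94·x + 192·x^2 + 128·x^3)·Dx^4  (order 4).
h: a_k = 0, 2, -3, -1/3, 67/12, -1/4, -919/360, -3/8, 26779/20160, …
ICs: h(0) = 0, h′(0) = 2, h′′(0) = -6, h′′′(0) = -2.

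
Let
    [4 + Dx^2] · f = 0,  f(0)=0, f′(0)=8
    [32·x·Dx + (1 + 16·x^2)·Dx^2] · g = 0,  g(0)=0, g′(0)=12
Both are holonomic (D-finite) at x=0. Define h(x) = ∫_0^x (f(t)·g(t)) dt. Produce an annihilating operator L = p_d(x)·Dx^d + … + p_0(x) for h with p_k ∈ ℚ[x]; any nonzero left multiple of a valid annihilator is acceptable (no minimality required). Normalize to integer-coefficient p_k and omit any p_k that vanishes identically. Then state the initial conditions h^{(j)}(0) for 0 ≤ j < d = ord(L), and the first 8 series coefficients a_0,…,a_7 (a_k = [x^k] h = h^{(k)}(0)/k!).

L = (1360 + 60416·x^2 + 106496·x^4 + 262144·x^6 + 1048576·x^8)·Dx + (2304·x + 45056·x^3 + 196608·x^5 + 1048576·x^7)·Dx^2 + (360 + 15872·x^2 + 36864·x^4 + 131072·x^6 + 524288·x^8)·Dx^3 + (576·x + 11264·x^3 + 49152·x^5 + 262144·x^7)·Dx^4 + (5 + 192·x^2 + 2560·x^4 + 16384·x^6 + 65536·x^8)·Dx^5  (order 5).
h: a_k = 0, 0, 0, 32, 0, -576/5, 0, 15808/21, …
ICs: h(0) = 0, h′(0) = 0, h′′(0) = 0, h′′′(0) = 192, h′′′′(0) = 0.

f: a_k = 0, 8, 0, -16/3, 0, 16/15, 0, -32/315, …
g: a_k = 0, 12, 0, -64, 0, 3072/5, 0, -49152/7, …
Sym-product of L_f,L_g gives L₀ (≤ ord 4).
∫: right-multiply L₀ by Dx.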